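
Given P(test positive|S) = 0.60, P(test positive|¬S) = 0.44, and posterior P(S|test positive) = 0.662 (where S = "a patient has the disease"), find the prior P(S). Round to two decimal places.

P(S) = 0.59

In odds form, posterior odds = prior odds × likelihood ratio, so prior odds = posterior odds ÷ LR.
Posterior odds = 0.662/(1−0.662) = 1.9586. LR = 0.60/0.44 = 1.3636.
Prior odds = 1.9586/1.3636 = 1.4363, so P(S) = 1.4363/(1+1.4363) ≈ 0.59.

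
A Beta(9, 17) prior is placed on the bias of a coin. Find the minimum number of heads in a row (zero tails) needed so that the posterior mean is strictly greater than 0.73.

k = 37

After k heads and 0 tails the posterior is Beta(9+k, 17), with mean (9+k)/(9+17+k).
Set (9+k)/(26+k) > 0.73 and solve: k > (0.73·26 − 9)/(1 − 0.73) = 36.963.
The smallest integer exceeding 36.963 is 37.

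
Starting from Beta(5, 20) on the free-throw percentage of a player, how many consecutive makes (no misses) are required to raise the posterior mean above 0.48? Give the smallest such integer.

k = 14

After k makes and 0 misses the posterior is Beta(5+k, 20), with mean (5+k)/(5+20+k).
Set (5+k)/(25+k) > 0.48 and solve: k > (0.48·25 − 5)/(1 − 0.48) = 13.462.
The smallest integer exceeding 13.462 is 14.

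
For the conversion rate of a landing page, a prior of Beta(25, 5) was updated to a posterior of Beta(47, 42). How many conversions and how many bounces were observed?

22 conversions and 37 bounces

Beta is conjugate to the binomial likelihood: posterior = Beta(α+s, β+f).
Match parameters: s=47−25=22, f=42−5=37.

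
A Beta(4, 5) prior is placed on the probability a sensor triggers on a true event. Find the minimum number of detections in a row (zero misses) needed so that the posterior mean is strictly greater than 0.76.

k = 12

After k detections and 0 misses the posterior is Beta(4+k, 5), with mean (4+k)/(4+5+k).
Set (4+k)/(9+k) > 0.76 and solve: k > (0.76·9 − 4)/(1 − 0.76) = 11.833.
The smallest integer exceeding 11.833 is 12.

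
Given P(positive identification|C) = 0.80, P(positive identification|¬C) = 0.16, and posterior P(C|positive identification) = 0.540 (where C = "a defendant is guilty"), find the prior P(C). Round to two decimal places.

Bayes' rule in odds form gives O(C|E) = O(C)·[P(E|C)/P(E|¬C)], hence O(C) = O(C|E)/LR.
Posterior odds = 0.540/(1−0.540) = 1.1739. LR = 0.80/0.16 = 5.0000.
Prior odds = 1.1739/5.0000 = 0.2348, so P(C) = 0.2348/(1+0.2348) ≈ 0.19.

P(C) = 0.19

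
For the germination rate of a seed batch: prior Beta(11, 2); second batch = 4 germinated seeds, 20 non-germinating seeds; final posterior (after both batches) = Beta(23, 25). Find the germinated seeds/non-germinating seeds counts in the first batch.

Because Beta–binomial updating is additive in the counts, the combined data contributed (α_post−α_prior, β_post−β_prior) successes and failures.
Total across both batches: 23−11=12 germinated seeds, 25−2=23 non-germinating seeds.
Subtract the second batch: 12−4=8 germinated seeds and 23−20=3 non-germinating seeds.

8 germinated seeds and 3 non-germinating seeds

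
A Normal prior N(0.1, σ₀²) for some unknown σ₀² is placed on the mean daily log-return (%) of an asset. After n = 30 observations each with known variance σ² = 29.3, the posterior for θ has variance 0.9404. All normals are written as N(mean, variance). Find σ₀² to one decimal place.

σ₀² = 25.3

For the Normal–Normal model with known σ², precisions add: τ_n = τ₀ + n/σ².
So 1/σ₀² = 1/0.9404 − 30/29.3 = 1.063377 − 1.023891 = 0.039486.
Hence σ₀² = 1/0.039486 ≈ 25.3.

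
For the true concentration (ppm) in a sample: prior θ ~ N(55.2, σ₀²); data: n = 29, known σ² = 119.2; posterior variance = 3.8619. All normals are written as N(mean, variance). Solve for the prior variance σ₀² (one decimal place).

Posterior precision equals prior precision plus data precision: 1/σ_n² = 1/σ₀² + n/σ².
So 1/σ₀² = 1/3.8619 − 29/119.2 = 0.258940 − 0.243289 = 0.015651.
Hence σ₀² = 1/0.015651 ≈ 63.9.

σ₀² = 63.9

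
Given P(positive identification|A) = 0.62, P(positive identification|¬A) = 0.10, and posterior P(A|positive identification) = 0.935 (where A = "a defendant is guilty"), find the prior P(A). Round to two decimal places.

In odds form, posterior odds = prior odds × likelihood ratio, so prior odds = posterior odds ÷ LR.
Posterior odds = 0.935/(1−0.935) = 14.3846. LR = 0.62/0.10 = 6.2000.
Prior odds = 14.3846/6.2000 = 2.3201, so P(A) = 2.3201/(1+2.3201) ≈ 0.70.

P(A) = 0.70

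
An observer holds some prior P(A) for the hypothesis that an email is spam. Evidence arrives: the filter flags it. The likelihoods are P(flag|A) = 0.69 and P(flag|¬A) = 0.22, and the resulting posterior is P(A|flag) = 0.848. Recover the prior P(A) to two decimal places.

P(A) = 0.64

Bayes' rule in odds form gives O(A|E) = O(A)·[P(E|A)/P(E|¬A)], hence O(A) = O(A|E)/LR.
Posterior odds = 0.848/(1−0.848) = 5.5789. LR = 0.69/0.22 = 3.1364.
Prior odds = 5.5789/3.1364 = 1.7788, so P(A) = 1.7788/(1+1.7788) ≈ 0.64.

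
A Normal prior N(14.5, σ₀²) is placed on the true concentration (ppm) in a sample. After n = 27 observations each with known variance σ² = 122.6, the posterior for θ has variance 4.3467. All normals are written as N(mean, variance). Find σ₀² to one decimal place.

σ₀² = 101.7

For the Normal–Normal model with known σ², precisions add: τ_n = τ₀ + n/σ².
So 1/σ₀² = 1/4.3467 − 27/122.6 = 0.230060 − 0.220228 = 0.009832.
Hence σ₀² = 1/0.009832 ≈ 101.7.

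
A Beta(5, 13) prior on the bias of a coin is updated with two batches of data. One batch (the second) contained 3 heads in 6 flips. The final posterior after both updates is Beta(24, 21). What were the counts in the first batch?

16 heads and 5 tails

Because Beta–binomial updating is additive in the counts, the combined data contributed (α_post−α_prior, β_post−β_prior) successes and failures.
Total across both batches: 24−5=19 heads, 21−13=8 tails.
Subtract the second batch: 19−3=16 heads and 8−3=5 tails.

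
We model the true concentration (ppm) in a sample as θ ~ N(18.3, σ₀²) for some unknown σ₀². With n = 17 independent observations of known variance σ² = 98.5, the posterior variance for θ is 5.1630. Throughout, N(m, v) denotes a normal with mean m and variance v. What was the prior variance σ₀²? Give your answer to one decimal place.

Posterior precision equals prior precision plus data precision: 1/σ_n² = 1/σ₀² + n/σ².
So 1/σ₀² = 1/5.1630 − 17/98.5 = 0.193686 − 0.172589 = 0.021097.
Hence σ₀² = 1/0.021097 ≈ 47.4.

σ₀² = 47.4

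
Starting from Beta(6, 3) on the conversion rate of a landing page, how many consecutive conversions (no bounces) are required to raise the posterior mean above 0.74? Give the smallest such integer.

After k conversions and 0 bounces the posterior is Beta(6+k, 3), with mean (6+k)/(6+3+k).
Set (6+k)/(9+k) > 0.74 and solve: k > (0.74·9 − 6)/(1 − 0.74) = 2.538.
The smallest integer exceeding 2.538 is 3.

k = 3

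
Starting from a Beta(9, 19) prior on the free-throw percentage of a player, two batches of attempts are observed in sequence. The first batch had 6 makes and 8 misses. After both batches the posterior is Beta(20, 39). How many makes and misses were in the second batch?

5 makes and 12 misses

Because Beta–binomial updating is additive in the counts, the combined data contributed (α_post−α_prior, β_post−β_prior) successes and failures.
Total across both batches: 20−9=11 makes, 39−19=20 misses.
Subtract the first batch: 11−6=5 makes and 20−8=12 misses.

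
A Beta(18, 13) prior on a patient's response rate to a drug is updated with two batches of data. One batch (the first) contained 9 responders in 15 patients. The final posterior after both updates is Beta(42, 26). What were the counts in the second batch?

Because Beta–binomial updating is additive in the counts, the combined data contributed (α_post−α_prior, β_post−β_prior) successes and failures.
Total across both batches: 42−18=24 responders, 26−13=13 non-responders.
Subtract the first batch: 24−9=15 responders and 13−6=7 non-responders.

15 responders and 7 non-responders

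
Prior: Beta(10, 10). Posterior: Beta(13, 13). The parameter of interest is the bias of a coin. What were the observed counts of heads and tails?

Beta is conjugate to the binomial likelihood: posterior = Beta(a+s, b+f).
So s = 13 − 10 = 3 and f = 13 − 10 = 3.

3 heads and 3 tails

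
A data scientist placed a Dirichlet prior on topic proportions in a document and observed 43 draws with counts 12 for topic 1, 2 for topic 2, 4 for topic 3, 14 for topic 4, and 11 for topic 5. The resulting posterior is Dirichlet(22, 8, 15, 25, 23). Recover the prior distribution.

Dirichlet(10, 6, 11, 11, 12)

For a Dirichlet(α) prior with multinomial counts c, the posterior is Dirichlet(α + c) componentwise.
Subtract each count from the matching posterior parameter: 22−12=10, 8−2=6, 15−4=11, 25−14=11, 23−11=12.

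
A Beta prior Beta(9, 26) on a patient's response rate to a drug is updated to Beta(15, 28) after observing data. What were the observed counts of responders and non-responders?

Beta is conjugate to the binomial likelihood: posterior = Beta(α+s, β+f).
Match parameters: s=15−9=6, f=28−26=2.

6 responders and 2 non-responders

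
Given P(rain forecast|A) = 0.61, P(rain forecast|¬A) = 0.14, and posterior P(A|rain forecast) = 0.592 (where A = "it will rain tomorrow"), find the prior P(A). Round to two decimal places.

P(A) = 0.25

In odds form, posterior odds = prior odds × likelihood ratio, so prior odds = posterior odds ÷ LR.
Posterior odds = 0.592/(1−0.592) = 1.4510. LR = 0.61/0.14 = 4.3571.
Prior odds = 1.4510/4.3571 = 0.3330, so P(A) = 0.3330/(1+0.3330) ≈ 0.25.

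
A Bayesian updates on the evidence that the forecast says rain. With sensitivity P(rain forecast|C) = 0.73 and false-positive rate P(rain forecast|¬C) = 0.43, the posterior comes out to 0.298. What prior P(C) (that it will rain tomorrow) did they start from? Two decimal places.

Bayes' rule in odds form gives O(C|E) = O(C)·[P(E|C)/P(E|¬C)], hence O(C) = O(C|E)/LR.
Posterior odds = 0.298/(1−0.298) = 0.4245. LR = 0.73/0.43 = 1.6977.
Prior odds = 0.4245/1.6977 = 0.2500, so P(C) = 0.2500/(1+0.2500) ≈ 0.20.

P(C) = 0.20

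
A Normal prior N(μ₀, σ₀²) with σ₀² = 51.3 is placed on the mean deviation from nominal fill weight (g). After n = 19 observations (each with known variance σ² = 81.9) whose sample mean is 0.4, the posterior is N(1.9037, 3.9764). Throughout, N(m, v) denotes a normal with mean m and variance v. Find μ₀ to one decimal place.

With known observation variance, the Normal–Normal posterior has precision τ_n = τ₀ + n/σ² and mean μ_n = (τ₀μ₀ + (n/σ²)x̄)/τ_n.
Here τ₀ = 1/51.3 = 0.019493 and τ_data = 19/81.9 = 0.231990, so τ_n = 0.251483.
Rearranging for μ₀: μ₀ = (μ_n·τ_n − τ_data·x̄)/τ₀ = (1.9037·0.251483 − 0.231990·0.4) / 0.019493 = 0.385952/0.019493 ≈ 19.8.

μ₀ = 19.8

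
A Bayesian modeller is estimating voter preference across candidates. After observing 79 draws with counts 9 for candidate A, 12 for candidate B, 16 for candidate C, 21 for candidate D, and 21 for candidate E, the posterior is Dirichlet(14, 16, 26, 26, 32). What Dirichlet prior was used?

Dirichlet(5, 4, 10, 5, 11)

For a Dirichlet(α) prior with multinomial counts c, the posterior is Dirichlet(α + c) componentwise.
Subtract each count from the matching posterior parameter: 14−9=5, 16−12=4, 26−16=10, 26−21=5, 32−21=11.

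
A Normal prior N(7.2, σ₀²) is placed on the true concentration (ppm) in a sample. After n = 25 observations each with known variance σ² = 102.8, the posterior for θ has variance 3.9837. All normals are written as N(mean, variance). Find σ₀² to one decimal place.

For the Normal–Normal model with known σ², precisions add: τ_n = τ₀ + n/σ².
So 1/σ₀² = 1/3.9837 − 25/102.8 = 0.251023 − 0.243191 = 0.007832.
Hence σ₀² = 1/0.007832 ≈ 127.7.

σ₀² = 127.7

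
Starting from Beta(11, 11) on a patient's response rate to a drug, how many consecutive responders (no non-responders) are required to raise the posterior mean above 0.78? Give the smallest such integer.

k = 29

After k responders and 0 non-responders the posterior is Beta(11+k, 11), with mean (11+k)/(11+11+k).
Set (11+k)/(22+k) > 0.78 and solve: k > (0.78·22 − 11)/(1 − 0.78) = 28.000.
The smallest integer exceeding 28.000 is 29.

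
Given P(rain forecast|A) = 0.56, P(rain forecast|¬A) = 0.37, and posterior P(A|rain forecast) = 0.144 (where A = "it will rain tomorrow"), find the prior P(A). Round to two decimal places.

Bayes' rule in odds form gives O(A|E) = O(A)·[P(E|A)/P(E|¬A)], hence O(A) = O(A|E)/LR.
Posterior odds = 0.144/(1−0.144) = 0.1682. LR = 0.56/0.37 = 1.5135.
Prior odds = 0.1682/1.5135 = 0.1111, so P(A) = 0.1111/(1+0.1111) ≈ 0.10.

P(A) = 0.10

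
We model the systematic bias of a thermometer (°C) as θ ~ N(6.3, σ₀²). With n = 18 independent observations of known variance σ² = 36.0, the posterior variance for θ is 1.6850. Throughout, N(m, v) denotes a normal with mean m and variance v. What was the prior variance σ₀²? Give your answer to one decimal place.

For the Normal–Normal model with known σ², precisions add: τ_n = τ₀ + n/σ².
So 1/σ₀² = 1/1.6850 − 18/36.0 = 0.593472 − 0.500000 = 0.093472.
Hence σ₀² = 1/0.093472 ≈ 10.7.

σ₀² = 10.7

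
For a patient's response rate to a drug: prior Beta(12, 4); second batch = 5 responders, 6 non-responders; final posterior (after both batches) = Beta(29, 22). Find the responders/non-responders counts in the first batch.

12 responders and 12 non-responders

Because Beta–binomial updating is additive in the counts, the combined data contributed (α_post−α_prior, β_post−β_prior) successes and failures.
Total across both batches: 29−12=17 responders, 22−4=18 non-responders.
Subtract the second batch: 17−5=12 responders and 18−6=12 non-responders.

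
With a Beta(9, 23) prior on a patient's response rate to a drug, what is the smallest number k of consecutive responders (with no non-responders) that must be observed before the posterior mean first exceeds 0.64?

k = 32

After k responders and 0 non-responders the posterior is Beta(9+k, 23), with mean (9+k)/(9+23+k).
Set (9+k)/(32+k) > 0.64 and solve: k > (0.64·32 − 9)/(1 − 0.64) = 31.889.
The smallest integer exceeding 31.889 is 32.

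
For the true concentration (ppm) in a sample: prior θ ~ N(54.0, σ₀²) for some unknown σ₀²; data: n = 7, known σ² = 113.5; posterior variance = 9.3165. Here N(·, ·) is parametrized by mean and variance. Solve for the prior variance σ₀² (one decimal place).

For the Normal–Normal model with known σ², precisions add: τ_n = τ₀ + n/σ².
So 1/σ₀² = 1/9.3165 − 7/113.5 = 0.107336 − 0.061674 = 0.045662.
Hence σ₀² = 1/0.045662 ≈ 21.9.

σ₀² = 21.9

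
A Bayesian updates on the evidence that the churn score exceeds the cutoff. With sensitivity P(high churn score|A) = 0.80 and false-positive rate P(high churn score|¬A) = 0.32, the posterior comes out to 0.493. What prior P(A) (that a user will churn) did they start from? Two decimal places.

Bayes' rule in odds form gives O(A|E) = O(A)·[P(E|A)/P(E|¬A)], hence O(A) = O(A|E)/LR.
Posterior odds = 0.493/(1−0.493) = 0.9724. LR = 0.80/0.32 = 2.5000.
Prior odds = 0.9724/2.5000 = 0.3890, so P(A) = 0.3890/(1+0.3890) ≈ 0.28.

P(A) = 0.28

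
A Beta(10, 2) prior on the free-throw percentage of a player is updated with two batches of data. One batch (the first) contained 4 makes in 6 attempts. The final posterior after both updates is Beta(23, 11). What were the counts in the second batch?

9 makes and 7 misses

Sequential conjugate updates are equivalent to a single update on the pooled data, so total successes = posterior α − prior α and total failures = posterior β − prior β.
Total across both batches: 23−10=13 makes, 11−2=9 misses.
Subtract the first batch: 13−4=9 makes and 9−2=7 misses.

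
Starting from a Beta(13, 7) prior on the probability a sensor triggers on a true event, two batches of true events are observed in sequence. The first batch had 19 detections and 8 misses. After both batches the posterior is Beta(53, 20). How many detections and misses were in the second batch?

Because Beta–binomial updating is additive in the counts, the combined data contributed (α_post−α_prior, β_post−β_prior) successes and failures.
Total across both batches: 53−13=40 detections, 20−7=13 misses.
Subtract the first batch: 40−19=21 detections and 13−8=5 misses.

21 detections and 5 misses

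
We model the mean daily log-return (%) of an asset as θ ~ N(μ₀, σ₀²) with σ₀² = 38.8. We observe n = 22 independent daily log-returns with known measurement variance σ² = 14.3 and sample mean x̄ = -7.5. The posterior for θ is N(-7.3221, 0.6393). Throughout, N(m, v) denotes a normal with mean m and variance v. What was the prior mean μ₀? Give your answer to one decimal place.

The posterior mean is a precision-weighted average: μ_n = (τ₀μ₀ + τ_data·x̄)/(τ₀+τ_data), with τ₀=1/σ₀² and τ_data=n/σ².
Here τ₀ = 1/38.8 = 0.025773 and τ_data = 22/14.3 = 1.538462, so τ_n = 1.564235.
Rearranging for μ₀: μ₀ = (μ_n·τ_n − τ_data·x̄)/τ₀ = (-7.3221·1.564235 − 1.538462·-7.5) / 0.025773 = 0.084980/0.025773 ≈ 3.3.

μ₀ = 3.3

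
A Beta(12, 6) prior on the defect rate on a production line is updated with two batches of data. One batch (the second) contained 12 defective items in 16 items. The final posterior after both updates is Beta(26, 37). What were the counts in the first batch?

Sequential conjugate updates are equivalent to a single update on the pooled data, so total successes = posterior α − prior α and total failures = posterior β − prior β.
Total across both batches: 26−12=14 defective items, 37−6=31 good items.
Subtract the second batch: 14−12=2 defective items and 31−4=27 good items.

2 defective items and 27 good items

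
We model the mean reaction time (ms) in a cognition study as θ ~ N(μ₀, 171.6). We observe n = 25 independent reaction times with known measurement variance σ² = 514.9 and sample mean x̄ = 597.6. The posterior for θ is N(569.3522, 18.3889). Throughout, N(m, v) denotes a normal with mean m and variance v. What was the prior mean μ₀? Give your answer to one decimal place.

With known observation variance, the Normal–Normal posterior has precision τ_n = τ₀ + n/σ² and mean μ_n = (τ₀μ₀ + (n/σ²)x̄)/τ_n.
Here τ₀ = 1/171.6 = 0.005828 and τ_data = 25/514.9 = 0.048553, so τ_n = 0.054381.
Rearranging for μ₀: μ₀ = (μ_n·τ_n − τ_data·x̄)/τ₀ = (569.3522·0.054381 − 0.048553·597.6) / 0.005828 = 1.946669/0.005828 ≈ 334.0.

μ₀ = 334.0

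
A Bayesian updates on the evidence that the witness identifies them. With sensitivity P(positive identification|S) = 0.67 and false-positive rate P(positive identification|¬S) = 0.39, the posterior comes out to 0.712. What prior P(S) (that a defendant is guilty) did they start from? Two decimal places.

P(S) = 0.59

In odds form, posterior odds = prior odds × likelihood ratio, so prior odds = posterior odds ÷ LR.
Posterior odds = 0.712/(1−0.712) = 2.4722. LR = 0.67/0.39 = 1.7179.
Prior odds = 2.4722/1.7179 = 1.4391, so P(S) = 1.4391/(1+1.4391) ≈ 0.59.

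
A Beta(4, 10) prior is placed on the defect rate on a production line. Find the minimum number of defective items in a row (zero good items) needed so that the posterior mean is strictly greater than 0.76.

After k defective items and 0 good items the posterior is Beta(4+k, 10), with mean (4+k)/(4+10+k).
Set (4+k)/(14+k) > 0.76 and solve: k > (0.76·14 − 4)/(1 − 0.76) = 27.667.
The smallest integer exceeding 27.667 is 28.

k = 28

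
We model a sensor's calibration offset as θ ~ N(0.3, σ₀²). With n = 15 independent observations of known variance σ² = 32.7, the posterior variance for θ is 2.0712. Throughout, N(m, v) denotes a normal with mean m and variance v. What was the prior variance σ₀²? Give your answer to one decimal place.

Posterior precision equals prior precision plus data precision: 1/σ_n² = 1/σ₀² + n/σ².
So 1/σ₀² = 1/2.0712 − 15/32.7 = 0.482812 − 0.458716 = 0.024096.
Hence σ₀² = 1/0.024096 ≈ 41.5.

σ₀² = 41.5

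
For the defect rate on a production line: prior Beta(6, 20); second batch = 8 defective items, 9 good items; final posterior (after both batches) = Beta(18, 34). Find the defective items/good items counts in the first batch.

Because Beta–binomial updating is additive in the counts, the combined data contributed (α_post−α_prior, β_post−β_prior) successes and failures.
Total across both batches: 18−6=12 defective items, 34−20=14 good items.
Subtract the second batch: 12−8=4 defective items and 14−9=5 good items.

4 defective items and 5 good items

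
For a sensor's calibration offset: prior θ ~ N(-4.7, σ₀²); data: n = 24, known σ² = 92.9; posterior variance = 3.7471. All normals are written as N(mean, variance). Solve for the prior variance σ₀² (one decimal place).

σ₀² = 117.2

For the Normal–Normal model with known σ², precisions add: τ_n = τ₀ + n/σ².
So 1/σ₀² = 1/3.7471 − 24/92.9 = 0.266873 − 0.258342 = 0.008531.
Hence σ₀² = 1/0.008531 ≈ 117.2.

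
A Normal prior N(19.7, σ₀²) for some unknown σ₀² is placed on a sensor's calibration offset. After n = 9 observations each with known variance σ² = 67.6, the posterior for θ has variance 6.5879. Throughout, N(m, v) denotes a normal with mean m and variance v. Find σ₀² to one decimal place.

For the Normal–Normal model with known σ², precisions add: τ_n = τ₀ + n/σ².
So 1/σ₀² = 1/6.5879 − 9/67.6 = 0.151793 − 0.133136 = 0.018657.
Hence σ₀² = 1/0.018657 ≈ 53.6.

σ₀² = 53.6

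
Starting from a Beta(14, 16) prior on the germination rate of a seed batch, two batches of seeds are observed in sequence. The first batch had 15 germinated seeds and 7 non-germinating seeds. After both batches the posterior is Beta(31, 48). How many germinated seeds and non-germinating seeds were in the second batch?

2 germinated seeds and 25 non-germinating seeds

Sequential conjugate updates are equivalent to a single update on the pooled data, so total successes = posterior α − prior α and total failures = posterior β − prior β.
Total across both batches: 31−14=17 germinated seeds, 48−16=32 non-germinating seeds.
Subtract the first batch: 17−15=2 germinated seeds and 32−7=25 non-germinating seeds.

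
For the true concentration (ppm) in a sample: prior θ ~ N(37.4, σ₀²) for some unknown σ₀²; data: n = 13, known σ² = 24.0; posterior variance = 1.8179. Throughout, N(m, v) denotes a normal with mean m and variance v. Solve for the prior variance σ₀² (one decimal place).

Posterior precision equals prior precision plus data precision: 1/σ_n² = 1/σ₀² + n/σ².
So 1/σ₀² = 1/1.8179 − 13/24.0 = 0.550085 − 0.541667 = 0.008418.
Hence σ₀² = 1/0.008418 ≈ 118.8.

σ₀² = 118.8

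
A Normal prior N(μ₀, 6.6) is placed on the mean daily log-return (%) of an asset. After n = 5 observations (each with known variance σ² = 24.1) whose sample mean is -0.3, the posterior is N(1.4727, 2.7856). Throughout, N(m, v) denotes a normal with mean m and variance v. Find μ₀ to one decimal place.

With known observation variance, the Normal–Normal posterior has precision τ_n = τ₀ + n/σ² and mean μ_n = (τ₀μ₀ + (n/σ²)x̄)/τ_n.
Here τ₀ = 1/6.6 = 0.151515 and τ_data = 5/24.1 = 0.207469, so τ_n = 0.358984.
Rearranging for μ₀: μ₀ = (μ_n·τ_n − τ_data·x̄)/τ₀ = (1.4727·0.358984 − 0.207469·-0.3) / 0.151515 = 0.590916/0.151515 ≈ 3.9.

μ₀ = 3.9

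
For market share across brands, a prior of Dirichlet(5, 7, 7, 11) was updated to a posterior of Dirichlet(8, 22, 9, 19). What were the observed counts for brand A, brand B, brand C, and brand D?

For a Dirichlet(α) prior with multinomial counts c, the posterior is Dirichlet(α + c) componentwise.
Counts are posterior − prior componentwise: 8−5=3, 22−7=15, 9−7=2, 19−11=8.

counts (3, 15, 2, 8)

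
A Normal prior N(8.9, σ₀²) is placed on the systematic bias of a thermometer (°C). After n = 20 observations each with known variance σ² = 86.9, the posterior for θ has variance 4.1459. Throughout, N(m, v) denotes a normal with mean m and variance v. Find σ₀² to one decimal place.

Posterior precision equals prior precision plus data precision: 1/σ_n² = 1/σ₀² + n/σ².
So 1/σ₀² = 1/4.1459 − 20/86.9 = 0.241202 − 0.230150 = 0.011052.
Hence σ₀² = 1/0.011052 ≈ 90.5.

σ₀² = 90.5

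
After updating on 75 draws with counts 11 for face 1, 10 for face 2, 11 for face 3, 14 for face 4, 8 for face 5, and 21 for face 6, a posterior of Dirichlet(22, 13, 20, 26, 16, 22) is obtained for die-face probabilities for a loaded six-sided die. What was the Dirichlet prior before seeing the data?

For a Dirichlet(α) prior with multinomial counts c, the posterior is Dirichlet(α + c) componentwise.
Subtract each count from the matching posterior parameter: 22−11=11, 13−10=3, 20−11=9, 26−14=12, 16−8=8, 22−21=1.

Dirichlet(11, 3, 9, 12, 8, 1)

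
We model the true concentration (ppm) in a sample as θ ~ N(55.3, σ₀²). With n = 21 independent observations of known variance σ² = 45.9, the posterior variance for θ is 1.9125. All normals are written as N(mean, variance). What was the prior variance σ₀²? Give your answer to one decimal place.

σ₀² = 15.3

For the Normal–Normal model with known σ², precisions add: τ_n = τ₀ + n/σ².
So 1/σ₀² = 1/1.9125 − 21/45.9 = 0.522876 − 0.457516 = 0.065360.
Hence σ₀² = 1/0.065360 ≈ 15.3.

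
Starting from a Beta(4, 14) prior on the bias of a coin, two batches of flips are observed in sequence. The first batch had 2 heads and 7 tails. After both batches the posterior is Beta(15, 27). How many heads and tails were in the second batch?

9 heads and 6 tails

Sequential conjugate updates are equivalent to a single update on the pooled data, so total successes = posterior α − prior α and total failures = posterior β − prior β.
Total across both batches: 15−4=11 heads, 27−14=13 tails.
Subtract the first batch: 11−2=9 heads and 13−7=6 tails.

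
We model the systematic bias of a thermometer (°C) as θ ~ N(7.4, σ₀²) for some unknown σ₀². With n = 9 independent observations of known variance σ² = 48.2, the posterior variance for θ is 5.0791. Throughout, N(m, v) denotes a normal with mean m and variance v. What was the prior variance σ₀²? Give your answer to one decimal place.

For the Normal–Normal model with known σ², precisions add: τ_n = τ₀ + n/σ².
So 1/σ₀² = 1/5.0791 − 9/48.2 = 0.196885 − 0.186722 = 0.010163.
Hence σ₀² = 1/0.010163 ≈ 98.4.

σ₀² = 98.4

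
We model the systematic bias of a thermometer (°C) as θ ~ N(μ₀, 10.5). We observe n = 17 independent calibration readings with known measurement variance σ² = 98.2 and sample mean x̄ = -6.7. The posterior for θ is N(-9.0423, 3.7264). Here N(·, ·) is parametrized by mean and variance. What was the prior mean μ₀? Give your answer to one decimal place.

With known observation variance, the Normal–Normal posterior has precision τ_n = τ₀ + n/σ² and mean μ_n = (τ₀μ₀ + (n/σ²)x̄)/τ_n.
Here τ₀ = 1/10.5 = 0.095238 and τ_data = 17/98.2 = 0.173116, so τ_n = 0.268354.
Rearranging for μ₀: μ₀ = (μ_n·τ_n − τ_data·x̄)/τ₀ = (-9.0423·0.268354 − 0.173116·-6.7) / 0.095238 = -1.266660/0.095238 ≈ -13.3.

μ₀ = -13.3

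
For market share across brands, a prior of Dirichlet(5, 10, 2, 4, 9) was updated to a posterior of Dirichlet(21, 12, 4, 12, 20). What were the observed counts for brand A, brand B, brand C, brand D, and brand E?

For a Dirichlet(α) prior with multinomial counts c, the posterior is Dirichlet(α + c) componentwise.
Counts are posterior − prior componentwise: 21−5=16, 12−10=2, 4−2=2, 12−4=8, 20−9=11.

counts (16, 2, 2, 8, 11)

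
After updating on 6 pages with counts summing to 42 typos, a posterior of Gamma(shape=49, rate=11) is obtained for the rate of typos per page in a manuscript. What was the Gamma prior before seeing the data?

A Gamma(α, β) prior (rate parametrization) on a Poisson rate with n observations summing to S gives posterior Gamma(α+S, β+n).
So α = 49 − 42 = 7 and β = 11 − 6 = 5.

Gamma(shape=7, rate=5)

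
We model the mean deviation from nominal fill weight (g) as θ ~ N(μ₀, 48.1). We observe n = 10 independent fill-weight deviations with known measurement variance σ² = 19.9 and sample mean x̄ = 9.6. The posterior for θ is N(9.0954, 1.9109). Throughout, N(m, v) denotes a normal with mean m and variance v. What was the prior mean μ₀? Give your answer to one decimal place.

The posterior mean is a precision-weighted average: μ_n = (τ₀μ₀ + τ_data·x̄)/(τ₀+τ_data), with τ₀=1/σ₀² and τ_data=n/σ².
Here τ₀ = 1/48.1 = 0.020790 and τ_data = 10/19.9 = 0.502513, so τ_n = 0.523303.
Rearranging for μ₀: μ₀ = (μ_n·τ_n − τ_data·x̄)/τ₀ = (9.0954·0.523303 − 0.502513·9.6) / 0.020790 = -0.064475/0.020790 ≈ -3.1.

μ₀ = -3.1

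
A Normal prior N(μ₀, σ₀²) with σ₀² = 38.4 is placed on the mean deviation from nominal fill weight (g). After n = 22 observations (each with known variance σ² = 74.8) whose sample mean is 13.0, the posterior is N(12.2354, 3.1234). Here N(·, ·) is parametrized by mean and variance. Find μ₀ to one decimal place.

μ₀ = 3.6

With known observation variance, the Normal–Normal posterior has precision τ_n = τ₀ + n/σ² and mean μ_n = (τ₀μ₀ + (n/σ²)x̄)/τ_n.
Here τ₀ = 1/38.4 = 0.026042 and τ_data = 22/74.8 = 0.294118, so τ_n = 0.320160.
Rearranging for μ₀: μ₀ = (μ_n·τ_n − τ_data·x̄)/τ₀ = (12.2354·0.320160 − 0.294118·13.0) / 0.026042 = 0.093752/0.026042 ≈ 3.6.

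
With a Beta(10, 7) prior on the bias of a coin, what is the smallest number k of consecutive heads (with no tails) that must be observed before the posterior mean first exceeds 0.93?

After k heads and 0 tails the posterior is Beta(10+k, 7), with mean (10+k)/(10+7+k).
Set (10+k)/(17+k) > 0.93 and solve: k > (0.93·17 − 10)/(1 − 0.93) = 83.000.
The smallest integer exceeding 83.000 is 84.

k = 84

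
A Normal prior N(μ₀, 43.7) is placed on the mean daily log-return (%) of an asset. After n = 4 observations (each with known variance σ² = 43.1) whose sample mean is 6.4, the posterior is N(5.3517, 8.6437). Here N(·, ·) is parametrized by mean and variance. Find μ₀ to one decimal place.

μ₀ = 1.1

With known observation variance, the Normal–Normal posterior has precision τ_n = τ₀ + n/σ² and mean μ_n = (τ₀μ₀ + (n/σ²)x̄)/τ_n.
Here τ₀ = 1/43.7 = 0.022883 and τ_data = 4/43.1 = 0.092807, so τ_n = 0.115690.
Rearranging for μ₀: μ₀ = (μ_n·τ_n − τ_data·x̄)/τ₀ = (5.3517·0.115690 − 0.092807·6.4) / 0.022883 = 0.025173/0.022883 ≈ 1.1.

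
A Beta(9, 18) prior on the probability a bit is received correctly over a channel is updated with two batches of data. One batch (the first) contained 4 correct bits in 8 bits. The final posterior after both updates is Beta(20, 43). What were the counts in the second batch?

7 correct bits and 21 errors

Sequential conjugate updates are equivalent to a single update on the pooled data, so total successes = posterior α − prior α and total failures = posterior β − prior β.
Total across both batches: 20−9=11 correct bits, 43−18=25 errors.
Subtract the first batch: 11−4=7 correct bits and 25−4=21 errors.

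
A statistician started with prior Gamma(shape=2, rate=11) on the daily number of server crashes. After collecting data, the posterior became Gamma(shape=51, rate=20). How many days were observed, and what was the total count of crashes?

A Gamma(α, β) prior (rate parametrization) on a Poisson rate with n observations summing to S gives posterior Gamma(α+S, β+n).
Matching: Σxᵢ = 51 − 2 = 49 and n = 20 − 11 = 9.

n = 9 days with total 49 crashes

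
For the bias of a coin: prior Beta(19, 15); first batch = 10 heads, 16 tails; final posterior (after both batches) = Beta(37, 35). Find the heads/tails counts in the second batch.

8 heads and 4 tails

Because Beta–binomial updating is additive in the counts, the combined data contributed (α_post−α_prior, β_post−β_prior) successes and failures.
Total across both batches: 37−19=18 heads, 35−15=20 tails.
Subtract the first batch: 18−10=8 heads and 20−16=4 tails.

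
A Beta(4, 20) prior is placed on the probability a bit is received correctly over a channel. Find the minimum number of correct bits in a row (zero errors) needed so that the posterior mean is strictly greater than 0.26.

k = 4

After k correct bits and 0 errors the posterior is Beta(4+k, 20), with mean (4+k)/(4+20+k).
Set (4+k)/(24+k) > 0.26 and solve: k > (0.26·24 − 4)/(1 − 0.26) = 3.027.
The smallest integer exceeding 3.027 is 4, and checking k=4: (8)/(28) = 0.2857 > 0.26.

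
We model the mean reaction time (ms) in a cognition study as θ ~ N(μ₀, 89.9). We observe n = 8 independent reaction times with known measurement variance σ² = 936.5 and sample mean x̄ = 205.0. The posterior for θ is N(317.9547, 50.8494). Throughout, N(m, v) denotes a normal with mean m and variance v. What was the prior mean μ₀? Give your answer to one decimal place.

μ₀ = 404.7

The posterior mean is a precision-weighted average: μ_n = (τ₀μ₀ + τ_data·x̄)/(τ₀+τ_data), with τ₀=1/σ₀² and τ_data=n/σ².
Here τ₀ = 1/89.9 = 0.011123 and τ_data = 8/936.5 = 0.008542, so τ_n = 0.019665.
Rearranging for μ₀: μ₀ = (μ_n·τ_n − τ_data·x̄)/τ₀ = (317.9547·0.019665 − 0.008542·205.0) / 0.011123 = 4.501469/0.011123 ≈ 404.7.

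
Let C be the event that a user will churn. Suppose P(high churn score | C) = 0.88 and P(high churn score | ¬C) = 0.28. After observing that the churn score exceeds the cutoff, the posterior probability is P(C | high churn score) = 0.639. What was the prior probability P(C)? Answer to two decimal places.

P(C) = 0.36

Bayes' rule in odds form gives O(C|E) = O(C)·[P(E|C)/P(E|¬C)], hence O(C) = O(C|E)/LR.
Posterior odds = 0.639/(1−0.639) = 1.7701. LR = 0.88/0.28 = 3.1429.
Prior odds = 1.7701/3.1429 = 0.5632, so P(C) = 0.5632/(1+0.5632) ≈ 0.36.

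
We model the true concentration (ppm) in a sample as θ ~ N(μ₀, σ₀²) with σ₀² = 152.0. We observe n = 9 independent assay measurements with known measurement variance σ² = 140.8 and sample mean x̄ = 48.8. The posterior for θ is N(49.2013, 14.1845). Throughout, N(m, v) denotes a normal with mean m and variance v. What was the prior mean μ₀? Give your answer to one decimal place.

With known observation variance, the Normal–Normal posterior has precision τ_n = τ₀ + n/σ² and mean μ_n = (τ₀μ₀ + (n/σ²)x̄)/τ_n.
Here τ₀ = 1/152.0 = 0.006579 and τ_data = 9/140.8 = 0.063920, so τ_n = 0.070499.
Rearranging for μ₀: μ₀ = (μ_n·τ_n − τ_data·x̄)/τ₀ = (49.2013·0.070499 − 0.063920·48.8) / 0.006579 = 0.349346/0.006579 ≈ 53.1.

μ₀ = 53.1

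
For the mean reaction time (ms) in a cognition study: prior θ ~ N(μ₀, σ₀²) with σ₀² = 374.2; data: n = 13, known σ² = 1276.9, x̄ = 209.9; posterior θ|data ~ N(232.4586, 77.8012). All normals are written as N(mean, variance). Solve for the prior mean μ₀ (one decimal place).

μ₀ = 318.4

The posterior mean is a precision-weighted average: μ_n = (τ₀μ₀ + τ_data·x̄)/(τ₀+τ_data), with τ₀=1/σ₀² and τ_data=n/σ².
Here τ₀ = 1/374.2 = 0.002672 and τ_data = 13/1276.9 = 0.010181, so τ_n = 0.012853.
Rearranging for μ₀: μ₀ = (μ_n·τ_n − τ_data·x̄)/τ₀ = (232.4586·0.012853 − 0.010181·209.9) / 0.002672 = 0.850798/0.002672 ≈ 318.4.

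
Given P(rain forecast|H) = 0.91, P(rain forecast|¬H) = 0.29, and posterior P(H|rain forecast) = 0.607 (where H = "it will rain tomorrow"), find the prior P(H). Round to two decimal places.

P(H) = 0.33

Bayes' rule in odds form gives O(H|E) = O(H)·[P(E|H)/P(E|¬H)], hence O(H) = O(H|E)/LR.
Posterior odds = 0.607/(1−0.607) = 1.5445. LR = 0.91/0.29 = 3.1379.
Prior odds = 1.5445/3.1379 = 0.4922, so P(H) = 0.4922/(1+0.4922) ≈ 0.33.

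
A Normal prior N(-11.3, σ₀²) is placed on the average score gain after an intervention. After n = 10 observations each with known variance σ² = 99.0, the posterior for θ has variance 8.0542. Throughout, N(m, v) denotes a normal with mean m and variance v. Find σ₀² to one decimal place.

For the Normal–Normal model with known σ², precisions add: τ_n = τ₀ + n/σ².
So 1/σ₀² = 1/8.0542 − 10/99.0 = 0.124159 − 0.101010 = 0.023149.
Hence σ₀² = 1/0.023149 ≈ 43.2.

σ₀² = 43.2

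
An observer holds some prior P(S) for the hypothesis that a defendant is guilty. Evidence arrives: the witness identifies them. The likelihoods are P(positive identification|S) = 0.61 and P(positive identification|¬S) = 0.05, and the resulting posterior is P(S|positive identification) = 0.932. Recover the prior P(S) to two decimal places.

P(S) = 0.53

Bayes' rule in odds form gives O(S|E) = O(S)·[P(E|S)/P(E|¬S)], hence O(S) = O(S|E)/LR.
Posterior odds = 0.932/(1−0.932) = 13.7059. LR = 0.61/0.05 = 12.2000.
Prior odds = 13.7059/12.2000 = 1.1234, so P(S) = 1.1234/(1+1.1234) ≈ 0.53.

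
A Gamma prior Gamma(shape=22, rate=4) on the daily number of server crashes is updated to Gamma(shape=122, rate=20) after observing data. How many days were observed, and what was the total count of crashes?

n = 16 days with total 100 crashes

A Gamma(α, β) prior (rate parametrization) on a Poisson rate with n observations summing to S gives posterior Gamma(α+S, β+n).
Matching: Σxᵢ = 122 − 22 = 100 and n = 20 − 4 = 16.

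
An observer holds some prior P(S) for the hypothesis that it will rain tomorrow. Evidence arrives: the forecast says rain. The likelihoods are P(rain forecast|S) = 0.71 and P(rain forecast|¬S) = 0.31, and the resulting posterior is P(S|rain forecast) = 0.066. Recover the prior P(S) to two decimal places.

Bayes' rule in odds form gives O(S|E) = O(S)·[P(E|S)/P(E|¬S)], hence O(S) = O(S|E)/LR.
Posterior odds = 0.066/(1−0.066) = 0.0707. LR = 0.71/0.31 = 2.2903.
Prior odds = 0.0707/2.2903 = 0.0309, so P(S) = 0.0309/(1+0.0309) ≈ 0.03.

P(S) = 0.03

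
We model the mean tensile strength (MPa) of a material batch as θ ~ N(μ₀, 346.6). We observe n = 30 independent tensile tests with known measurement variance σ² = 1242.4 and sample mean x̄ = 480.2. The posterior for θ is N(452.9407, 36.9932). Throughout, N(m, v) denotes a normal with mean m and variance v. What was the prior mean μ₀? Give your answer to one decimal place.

With known observation variance, the Normal–Normal posterior has precision τ_n = τ₀ + n/σ² and mean μ_n = (τ₀μ₀ + (n/σ²)x̄)/τ_n.
Here τ₀ = 1/346.6 = 0.002885 and τ_data = 30/1242.4 = 0.024147, so τ_n = 0.027032.
Rearranging for μ₀: μ₀ = (μ_n·τ_n − τ_data·x̄)/τ₀ = (452.9407·0.027032 − 0.024147·480.2) / 0.002885 = 0.648504/0.002885 ≈ 224.8.

μ₀ = 224.8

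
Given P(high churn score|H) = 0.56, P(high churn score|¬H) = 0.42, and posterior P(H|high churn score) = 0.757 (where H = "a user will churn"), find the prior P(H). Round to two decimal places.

In odds form, posterior odds = prior odds × likelihood ratio, so prior odds = posterior odds ÷ LR.
Posterior odds = 0.757/(1−0.757) = 3.1152. LR = 0.56/0.42 = 1.3333.
Prior odds = 3.1152/1.3333 = 2.3365, so P(H) = 2.3365/(1+2.3365) ≈ 0.70.

P(H) = 0.70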